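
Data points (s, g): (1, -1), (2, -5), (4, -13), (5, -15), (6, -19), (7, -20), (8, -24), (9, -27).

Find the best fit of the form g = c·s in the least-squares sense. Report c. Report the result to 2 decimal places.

Forming XᵀX = [[276]] and Xᵀg = [-827]ᵀ gives XᵀX·[c]ᵀ = Xᵀg.
Hence c = -827 / 276 ≈ -2.99638.

c = -3.00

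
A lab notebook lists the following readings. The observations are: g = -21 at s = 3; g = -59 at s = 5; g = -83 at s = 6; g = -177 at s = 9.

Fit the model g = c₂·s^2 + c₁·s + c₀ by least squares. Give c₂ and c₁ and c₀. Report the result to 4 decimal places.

Forming AᵀA = [[8563, 1097, 151]; [1097, 151, 23]; [151, 23, 4]] and Aᵀg = [-18989, -2449, -340]ᵀ gives AᵀA·[c₂, c₁, c₀]ᵀ = Aᵀg.
Row-reducing yields c₂ = -53/30, c₁ = -719/150, c₀ = 694/75.

c₂ = -1.7667, c₁ = -4.7933, c₀ = 9.2533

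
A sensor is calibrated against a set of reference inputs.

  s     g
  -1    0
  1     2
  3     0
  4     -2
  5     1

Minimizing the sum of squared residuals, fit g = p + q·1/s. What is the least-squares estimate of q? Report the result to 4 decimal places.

With design matrix X, XᵀX = [[5, 47/60]; [47/60, 7969/3600]] and Xᵀg = [1, 17/10]ᵀ.
Δ = 5·(7969/3600) − (47/60)² = 9409/900.
p = (1·(7969/3600) − (47/60)·(17/10))/(9409/900) = 3175/37636; q = (5·(17/10) − (47/60)·1)/(9409/900) = 6945/9409.

q = 0.7381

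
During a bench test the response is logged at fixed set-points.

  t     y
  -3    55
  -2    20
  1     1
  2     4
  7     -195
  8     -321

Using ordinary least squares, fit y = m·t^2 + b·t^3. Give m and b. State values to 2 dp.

m = 3.09, b = -1.01

The normal system AᵀA·[m, b]ᵀ = Aᵀy is [[6611, 49333]; [49333, 380651]]·[m, b]ᵀ = [-29507, -232849]ᵀ.
Δ = 6611·380651 − 49333² = 82738872.
m = ((-29507)·380651 − 49333·(-232849))/82738872 = 21272555/6894906; b = (6611·(-232849) − 49333·(-29507))/82738872 = -6974659/6894906.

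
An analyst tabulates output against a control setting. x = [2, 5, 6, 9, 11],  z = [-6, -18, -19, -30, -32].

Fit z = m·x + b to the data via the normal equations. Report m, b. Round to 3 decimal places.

AᵀA·[m, b]ᵀ = Aᵀz reads: 267·m + 33·b = -838;  33·m + 5·b = -105.
(Σx·x = 267, Σx = 33, Σ1 = 5, Σx·z = -838, Σz = -105.)
Eliminating b: 5·(row 1) − 33·(row 2) gives 246·m = 5·(-838) − 33·(-105) = -725, so m = -725/246.
Then b = ((-105) − 33·(-725/246))/5 = -127/82.

m = -2.947, b = -1.549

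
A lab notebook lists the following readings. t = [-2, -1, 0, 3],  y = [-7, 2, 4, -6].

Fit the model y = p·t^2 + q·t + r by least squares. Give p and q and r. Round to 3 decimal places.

Entries of MᵀM: Σt^2·t^2 = 98, Σt^2·t = 18, Σt^2 = 14, Σt·t = 14, Σt = 0, Σ1 = 4.
For Mᵀy: Σt^2·y = -80, Σt·y = -6, Σy = -7.
So MᵀM·[p, q, r]ᵀ = Mᵀy: [[98, 18, 14]; [18, 14, 0]; [14, 0, 4]]·[p, q, r]ᵀ = [-80, -6, -7]ᵀ.
Solving the 3×3 system (Gaussian elimination) gives p = -669/362, q = 705/362, r = 854/181.

p = -1.848, q = 1.948, r = 4.718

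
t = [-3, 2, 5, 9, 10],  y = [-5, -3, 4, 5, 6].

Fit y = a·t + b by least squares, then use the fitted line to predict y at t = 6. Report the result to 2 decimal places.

Setting ∂/∂a … = 0 gives: 219·a + 23·b = 134;  23·a + 5·b = 7.
(Σt·t = 219, Σt = 23, Σ1 = 5, Σt·y = 134, Σy = 7.)
det = 219·5 − 23² = 566.
a = (134·5 − 23·7)/566 = 509/566; b = (219·7 − 23·134)/566 = -1549/566.
At t = 6: ŷ = (509/566)·(6) + (-1549/566)·(1) = 1505/566.

ŷ = 2.66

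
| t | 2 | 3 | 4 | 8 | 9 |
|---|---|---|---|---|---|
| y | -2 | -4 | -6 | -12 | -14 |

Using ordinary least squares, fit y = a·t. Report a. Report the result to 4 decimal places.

a = -1.5057

Compute the Gram sums: Σt·t = 174.
For Xᵀy: Σt·y = -262.
Hence a = -262 / 174 ≈ -1.50575.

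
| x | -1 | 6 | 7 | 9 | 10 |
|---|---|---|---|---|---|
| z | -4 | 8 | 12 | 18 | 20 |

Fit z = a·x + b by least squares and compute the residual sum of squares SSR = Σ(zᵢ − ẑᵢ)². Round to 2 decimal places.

SSR = 8.73

The normal system MᵀM·[a, b]ᵀ = Mᵀz is [[267, 31]; [31, 5]]·[a, b]ᵀ = [498, 54]ᵀ.
Eliminating b: 5·(row 1) − 31·(row 2) gives 374·a = 5·498 − 31·54 = 816, so a = 24/11.
Then b = (54 − 31·(24/11))/5 = -30/11.
Residuals: 10/11, -26/11, -6/11, 12/11, 10/11; SSR = 96/11.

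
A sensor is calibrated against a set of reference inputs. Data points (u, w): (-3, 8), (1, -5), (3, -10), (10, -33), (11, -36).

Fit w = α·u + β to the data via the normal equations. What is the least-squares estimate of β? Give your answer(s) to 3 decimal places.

Forming MᵀM = [[240, 22]; [22, 5]] and Mᵀw = [-785, -76]ᵀ gives MᵀM·[α, β]ᵀ = Mᵀw.
Δ = 240·5 − 22² = 716.
α = ((-785)·5 − 22·(-76))/716 = -2253/716; β = (240·(-76) − 22·(-785))/716 = -485/358.

β = -1.355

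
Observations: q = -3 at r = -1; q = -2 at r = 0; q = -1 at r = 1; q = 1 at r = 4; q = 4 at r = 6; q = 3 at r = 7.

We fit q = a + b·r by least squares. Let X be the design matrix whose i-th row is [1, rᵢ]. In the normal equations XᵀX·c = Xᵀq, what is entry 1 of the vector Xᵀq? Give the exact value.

2

Entry 1 ↔ basis 1, so (Xᵀq)_{1} = Σᵢ qᵢ = (1)·(-3) + (1)·(-2) + (1)·(-1) + (1)·(1) + (1)·(4) + (1)·(3) = 2.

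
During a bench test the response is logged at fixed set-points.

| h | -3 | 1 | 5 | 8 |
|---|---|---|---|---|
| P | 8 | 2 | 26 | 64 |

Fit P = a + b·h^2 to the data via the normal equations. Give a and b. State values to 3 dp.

Forming MᵀM = [[4, 99]; [99, 4803]] and MᵀP = [100, 4820]ᵀ gives MᵀM·[a, b]ᵀ = MᵀP.
Eliminating b: 4803·(row 1) − 99·(row 2) gives 9411·a = 4803·100 − 99·4820 = 3120, so a = 1040/3137.
Then b = (4820 − 99·(1040/3137))/4803 = 9380/9411.

a = 0.332, b = 0.997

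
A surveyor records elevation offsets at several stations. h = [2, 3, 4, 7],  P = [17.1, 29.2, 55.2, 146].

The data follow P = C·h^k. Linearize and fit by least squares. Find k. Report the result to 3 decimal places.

With ln Pᵢ as the transformed response and ln hᵢ as the regressor:
Σln h = 5.1240, Σ(ln h)² = 7.3958, Σln P = 15.2078, Σln h·ln P = 20.9328.
Normal system: [[7.3958, 5.1240]; [5.1240, 4]]·[k, ln C]ᵀ = [20.9328, 15.2078]ᵀ.
Δ = 7.3958·4 − (5.1240)² = 3.3281; k = (20.9328·4 − 5.1240·15.2078)/3.3281 = 1.74483, ln C = (7.3958·15.2078 − 5.1240·20.9328)/3.3281 = 1.56684.

k = 1.745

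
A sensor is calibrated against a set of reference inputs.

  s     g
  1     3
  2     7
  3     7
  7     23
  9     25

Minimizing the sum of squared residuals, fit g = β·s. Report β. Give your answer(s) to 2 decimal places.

β = 2.94

With design matrix M, MᵀM = [[144]] and Mᵀg = [424]ᵀ.
β = 424/144 = 2.94444.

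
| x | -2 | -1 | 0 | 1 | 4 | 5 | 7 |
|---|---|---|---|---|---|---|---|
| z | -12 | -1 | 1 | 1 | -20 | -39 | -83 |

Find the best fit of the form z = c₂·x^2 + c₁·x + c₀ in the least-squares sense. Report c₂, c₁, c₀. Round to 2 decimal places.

With design matrix A, AᵀA = [[3300, 524, 96]; [524, 96, 14]; [96, 14, 7]] and Aᵀz = [-5410, -830, -153]ᵀ.
Inverting the 3×3 Gram matrix, [c₂, c₁, c₀]ᵀ = [-44825/21568, 52651/21568, 19013/10784]ᵀ.

c₂ = -2.08, c₁ = 2.44, c₀ = 1.76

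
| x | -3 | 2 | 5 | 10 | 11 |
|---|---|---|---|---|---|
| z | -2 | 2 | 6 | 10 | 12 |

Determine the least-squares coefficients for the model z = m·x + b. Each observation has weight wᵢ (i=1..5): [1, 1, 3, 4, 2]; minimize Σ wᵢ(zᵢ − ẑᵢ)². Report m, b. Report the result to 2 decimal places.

The normal equations are: 730·m + 76·b = 764;  76·m + 11·b = 82.
Determinant 730·11 − 76² = 2254.
m = (764·11 − 76·82)/2254 = 1086/1127; b = (730·82 − 76·764)/2254 = 898/1127.

m = 0.96, b = 0.80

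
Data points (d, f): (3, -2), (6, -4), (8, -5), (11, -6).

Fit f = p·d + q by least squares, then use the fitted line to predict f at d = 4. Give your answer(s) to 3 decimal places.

f̂ = -2.750

Entries of AᵀA: Σd·d = 230, Σd = 28, Σ1 = 4.
Moment sums: Σd·f = -136, Σf = -17.
AᵀA·[p, q]ᵀ = Aᵀf becomes [[230, 28]; [28, 4]]·[p, q]ᵀ = [-136, -17]ᵀ.
det = 230·4 − 28² = 136.
p = ((-136)·4 − 28·(-17))/136 = -1/2; q = (230·(-17) − 28·(-136))/136 = -3/4.
At d = 4: f̂ = (-1/2)·(4) + (-3/4)·(1) = -11/4.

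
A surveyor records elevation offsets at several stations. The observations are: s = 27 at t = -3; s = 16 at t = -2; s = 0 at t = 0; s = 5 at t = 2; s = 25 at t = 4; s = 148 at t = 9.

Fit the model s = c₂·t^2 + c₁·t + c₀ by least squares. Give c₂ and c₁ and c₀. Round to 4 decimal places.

c₂ = 2.0887, c₁ = -2.4909, c₀ = 1.2988

Entries of MᵀM: Σt^2·t^2 = 6930, Σt^2·t = 766, Σt^2 = 114, Σt·t = 114, Σt = 10, Σ1 = 6.
And Σt^2·s = 12715, Σt·s = 1329, Σs = 221.
Normal equations: [[6930, 766, 114]; [766, 114, 10]; [114, 10, 6]]·[c₂, c₁, c₀]ᵀ = [12715, 1329, 221]ᵀ.
Row-reducing yields c₂ = 10333/4947, c₁ = -8215/3298, c₀ = 6425/4947.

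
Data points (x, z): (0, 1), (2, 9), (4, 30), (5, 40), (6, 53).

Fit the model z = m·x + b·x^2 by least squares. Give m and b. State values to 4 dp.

m = 3.4677, b = 0.9083

The normal equations are: 81·m + 413·b = 656;  413·m + 2193·b = 3424.
Δ = 81·2193 − 413² = 7064.
m = (656·2193 − 413·3424)/7064 = 3062/883; b = (81·3424 − 413·656)/7064 = 802/883.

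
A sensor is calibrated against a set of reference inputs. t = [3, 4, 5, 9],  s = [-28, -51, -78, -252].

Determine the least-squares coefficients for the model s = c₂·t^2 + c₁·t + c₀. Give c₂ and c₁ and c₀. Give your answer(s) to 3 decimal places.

Entries of AᵀA: Σt^2·t^2 = 7523, Σt^2·t = 945, Σt^2 = 131, Σt·t = 131, Σt = 21, Σ1 = 4.
And Σt^2·s = -23430, Σt·s = -2946, Σs = -409.
Solving the 3×3 system (Gaussian elimination) gives c₂ = -2753/902, c₁ = -591/902, c₀ = 47/41.

c₂ = -3.052, c₁ = -0.655, c₀ = 1.146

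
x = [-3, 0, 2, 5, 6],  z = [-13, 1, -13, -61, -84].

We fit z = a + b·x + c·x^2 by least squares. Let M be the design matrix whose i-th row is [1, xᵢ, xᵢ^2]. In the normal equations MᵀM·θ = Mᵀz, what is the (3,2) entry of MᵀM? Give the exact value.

322

Row 3 ↔ basis x^2, column 2 ↔ basis x, so (MᵀM)_{3,2} = Σᵢ (x^2)·(x) = (9)·(-3) + (0)·(0) + (4)·(2) + (25)·(5) + (36)·(6) = 322.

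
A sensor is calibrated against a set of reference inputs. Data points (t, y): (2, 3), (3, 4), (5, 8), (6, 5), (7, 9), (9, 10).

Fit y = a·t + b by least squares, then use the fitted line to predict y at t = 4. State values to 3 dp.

ŷ = 5.180

Setting ∂/∂a … = 0 gives: 204·a + 32·b = 241;  32·a + 6·b = 39.
(Σt·t = 204, Σt = 32, Σ1 = 6, Σt·y = 241, Σy = 39.)
Δ = 204·6 − 32² = 200.
a = (241·6 − 32·39)/200 = 99/100; b = (204·39 − 32·241)/200 = 61/50.
At t = 4: ŷ = (99/100)·(4) + (61/50)·(1) = 259/50.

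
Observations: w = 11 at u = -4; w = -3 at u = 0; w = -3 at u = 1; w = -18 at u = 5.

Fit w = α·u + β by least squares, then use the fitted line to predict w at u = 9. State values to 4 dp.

ŵ = -30.3049

Forming XᵀX = [[42, 2]; [2, 4]] and Xᵀw = [-137, -13]ᵀ gives XᵀX·[α, β]ᵀ = Xᵀw.
Determinant 42·4 − 2² = 164.
α = ((-137)·4 − 2·(-13))/164 = -261/82; β = (42·(-13) − 2·(-137))/164 = -68/41.
At u = 9: ŵ = (-261/82)·(9) + (-68/41)·(1) = -2485/82.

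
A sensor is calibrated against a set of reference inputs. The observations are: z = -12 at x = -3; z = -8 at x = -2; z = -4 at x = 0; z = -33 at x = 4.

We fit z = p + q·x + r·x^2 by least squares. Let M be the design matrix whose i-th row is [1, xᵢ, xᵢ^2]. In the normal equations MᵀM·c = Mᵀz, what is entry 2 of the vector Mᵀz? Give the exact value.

Entry 2 ↔ basis x, so (Mᵀz)_{2} = Σᵢ (x)·zᵢ = (-3)·(-12) + (-2)·(-8) + (0)·(-4) + (4)·(-33) = -80.

-80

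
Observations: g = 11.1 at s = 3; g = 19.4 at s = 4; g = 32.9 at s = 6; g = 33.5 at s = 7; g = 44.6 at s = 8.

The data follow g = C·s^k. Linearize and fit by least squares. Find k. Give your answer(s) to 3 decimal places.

k = 1.335

With ln gᵢ as the transformed response and ln sᵢ as the regressor:
Σln s = 8.3020, Σ(ln s)² = 14.4498, Σln g = 16.1750, Σln s·ln g = 27.7448.
Normal system: [[14.4498, 8.3020]; [8.3020, 5]]·[k, ln C]ᵀ = [27.7448, 16.1750]ᵀ.
Slope k = (n·Σln s·ln g − Σln s·Σln g)/(n·Σ(ln s)² − (Σln s)²) = (5·27.7448 − 8.3020·16.1750)/3.3255 = 1.33489; ln C = (Σln g − k·Σln s)/n = 1.01854.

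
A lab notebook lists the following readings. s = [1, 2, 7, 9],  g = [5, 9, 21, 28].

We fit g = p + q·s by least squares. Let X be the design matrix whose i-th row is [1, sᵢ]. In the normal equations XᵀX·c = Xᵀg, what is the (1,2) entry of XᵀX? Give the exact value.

Row 1 ↔ basis 1, column 2 ↔ basis s, so (XᵀX)_{1,2} = Σᵢ s = (1)·(1) + (1)·(2) + (1)·(7) + (1)·(9) = 19.

19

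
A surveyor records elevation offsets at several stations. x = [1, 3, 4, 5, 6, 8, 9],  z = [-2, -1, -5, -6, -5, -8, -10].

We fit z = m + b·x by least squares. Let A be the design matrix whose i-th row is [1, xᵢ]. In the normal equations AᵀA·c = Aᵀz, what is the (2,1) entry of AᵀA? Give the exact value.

36

Row 2 ↔ basis x, column 1 ↔ basis 1, so (AᵀA)_{2,1} = Σᵢ x = (1)·(1) + (3)·(1) + (4)·(1) + (5)·(1) + (6)·(1) + (8)·(1) + (9)·(1) = 36.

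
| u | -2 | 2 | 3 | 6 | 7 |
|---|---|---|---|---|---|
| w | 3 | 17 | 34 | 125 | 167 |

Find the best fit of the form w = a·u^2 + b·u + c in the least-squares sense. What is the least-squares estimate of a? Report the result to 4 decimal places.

a = 2.9752

MᵀM·[a, b, c]ᵀ = Mᵀw reads: 3810·a + 586·b + 102·c = 13069;  586·a + 102·b + 16·c = 2049;  102·a + 16·b + 5·c = 346.
Row-reducing yields a = 76059/25564, b = 7751/2324, c = -27705/12782.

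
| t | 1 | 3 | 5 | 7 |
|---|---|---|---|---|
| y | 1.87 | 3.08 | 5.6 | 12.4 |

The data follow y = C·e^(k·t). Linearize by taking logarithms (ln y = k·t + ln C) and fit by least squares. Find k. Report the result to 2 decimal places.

With ln yᵢ as the transformed response and tᵢ as the regressor:
XᵀX = [[84.0000, 16.0000]; [16.0000, 4]], rhs = [30.2384, 5.9913]ᵀ  (here Σt = 16.0000, Σ(t)² = 84.0000, Σln y = 5.9913, Σt·ln y = 30.2384).
Solving (det = 80.0000): k = 0.31366, ln C = 0.24321.

k = 0.31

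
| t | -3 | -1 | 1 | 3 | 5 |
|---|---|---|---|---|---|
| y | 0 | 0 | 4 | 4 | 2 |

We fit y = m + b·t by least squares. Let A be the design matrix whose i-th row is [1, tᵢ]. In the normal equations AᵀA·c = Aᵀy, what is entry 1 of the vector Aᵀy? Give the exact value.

10

Entry 1 ↔ basis 1, so (Aᵀy)_{1} = Σᵢ yᵢ = (1)·(0) + (1)·(0) + (1)·(4) + (1)·(4) + (1)·(2) = 10.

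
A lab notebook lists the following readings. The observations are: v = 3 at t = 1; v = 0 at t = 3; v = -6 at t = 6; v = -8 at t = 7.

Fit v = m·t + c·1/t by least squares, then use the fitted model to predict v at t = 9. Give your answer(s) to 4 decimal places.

v̂ = -9.6762

With design matrix M, MᵀM = [[95, 4]; [4, 2045/1764]] and Mᵀv = [-89, 6/7]ᵀ.
Δ = 95·(2045/1764) − 4² = 166051/1764.
m = ((-89)·(2045/1764) − 4·(6/7))/(166051/1764) = -188053/166051; c = (95·(6/7) − 4·(-89))/(166051/1764) = 771624/166051.
At t = 9: v̂ = (-188053/166051)·(9) + (771624/166051)·(1/9) = -1606741/166051.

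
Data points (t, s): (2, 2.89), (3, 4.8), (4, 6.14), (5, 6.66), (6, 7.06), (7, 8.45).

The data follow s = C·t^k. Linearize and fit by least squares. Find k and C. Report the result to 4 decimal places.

k = 0.7961, C = 1.8351

Taking logs, ln s = k·ln t + ln C, so regress ln s on ln t.
Σln t = 8.5252, Σ(ln t)² = 13.1965, Σln s = 10.4294, Σln t·ln s = 15.6813.
Equations: 13.1965·k + 8.5252·ln C = 15.6813;  8.5252·k + 6·ln C = 10.4294.
Δ = 13.1965·6 − (8.5252)² = 6.5005; k = (15.6813·6 − 8.5252·10.4294)/6.5005 = 0.79610, ln C = (13.1965·10.4294 − 8.5252·15.6813)/6.5005 = 0.60708, so C = exp(0.60708) = 1.83507.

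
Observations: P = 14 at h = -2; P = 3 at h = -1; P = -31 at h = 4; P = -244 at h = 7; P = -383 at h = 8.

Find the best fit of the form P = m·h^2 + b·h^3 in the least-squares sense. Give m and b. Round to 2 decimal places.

Normal-equation sums: Σh^2·h^2 = 6770, Σh^2·h^3 = 50566, Σh^3·h^3 = 383954.
Right-hand side: Σh^2·P = -36905, Σh^3·P = -281887.
So XᵀX·[m, b]ᵀ = XᵀP: [[6770, 50566]; [50566, 383954]]·[m, b]ᵀ = [-36905, -281887]ᵀ.
Determinant 6770·383954 − 50566² = 42448224.
m = ((-36905)·383954 − 50566·(-281887))/42448224 = 3503153/1768676; b = (6770·(-281887) − 50566·(-36905))/42448224 = -1759865/1768676.

m = 1.98, b = -1.00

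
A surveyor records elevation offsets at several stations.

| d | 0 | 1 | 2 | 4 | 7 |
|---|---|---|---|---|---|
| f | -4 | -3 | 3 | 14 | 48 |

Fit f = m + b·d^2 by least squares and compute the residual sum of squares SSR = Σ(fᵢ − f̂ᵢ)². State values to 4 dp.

Normal-equation sums: Σ1 = 5, Σd^2 = 70, Σd^2·d^2 = 2674.
For Aᵀf: Σf = 58, Σd^2·f = 2585.
Δ = 5·2674 − 70² = 8470.
m = (58·2674 − 70·2585)/8470 = -1847/605; b = (5·2585 − 70·58)/8470 = 1773/1694.
Residuals: -573/605, -8417/8470, 7904/4235, 1299/4235, -281/1210; SSR = 46719/8470.

SSR = 5.5158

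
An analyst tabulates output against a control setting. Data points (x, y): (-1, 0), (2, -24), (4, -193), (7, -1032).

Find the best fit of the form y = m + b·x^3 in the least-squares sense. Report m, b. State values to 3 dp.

Entries of AᵀA: Σ1 = 4, Σx^3 = 414, Σx^3·x^3 = 121810.
For Aᵀy: Σy = -1249, Σx^3·y = -366520.
So AᵀA·[m, b]ᵀ = Aᵀy: [[4, 414]; [414, 121810]]·[m, b]ᵀ = [-1249, -366520]ᵀ.
Δ = 4·121810 − 414² = 315844.
m = ((-1249)·121810 − 414·(-366520))/315844 = -200705/157922; b = (4·(-366520) − 414·(-1249))/315844 = -474497/157922.

m = -1.271, b = -3.005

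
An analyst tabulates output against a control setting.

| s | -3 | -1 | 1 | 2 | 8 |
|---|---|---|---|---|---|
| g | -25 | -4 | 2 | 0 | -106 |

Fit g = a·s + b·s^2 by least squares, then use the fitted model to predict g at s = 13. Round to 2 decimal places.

Sums needed: Σs·s = 79, Σs·s^2 = 493, Σs^2·s^2 = 4195.
Moment sums: Σs·g = -767, Σs^2·g = -7011.
So MᵀM·[a, b]ᵀ = Mᵀg: [[79, 493]; [493, 4195]]·[a, b]ᵀ = [-767, -7011]ᵀ.
det = 79·4195 − 493² = 88356.
a = ((-767)·4195 − 493·(-7011))/88356 = 119429/44178; b = (79·(-7011) − 493·(-767))/88356 = -87869/44178.
At s = 13: ĝ = (119429/44178)·(13) + (-87869/44178)·(169) = -2216214/7363.

ĝ = -300.99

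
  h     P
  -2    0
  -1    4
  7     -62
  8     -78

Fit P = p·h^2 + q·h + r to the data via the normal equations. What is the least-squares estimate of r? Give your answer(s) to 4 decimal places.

Sums needed: Σh^2·h^2 = 6514, Σh^2·h = 846, Σh^2 = 118, Σh·h = 118, Σh = 12, Σ1 = 4.
And Σh^2·P = -8026, Σh·P = -1062, ΣP = -136.
Normal equations: [[6514, 846, 118]; [846, 118, 12]; [118, 12, 4]]·[p, q, r]ᵀ = [-8026, -1062, -136]ᵀ.
Inverting the 3×3 Gram matrix, [p, q, r]ᵀ = [-10/9, -161/123, 998/369]ᵀ.

r = 2.7046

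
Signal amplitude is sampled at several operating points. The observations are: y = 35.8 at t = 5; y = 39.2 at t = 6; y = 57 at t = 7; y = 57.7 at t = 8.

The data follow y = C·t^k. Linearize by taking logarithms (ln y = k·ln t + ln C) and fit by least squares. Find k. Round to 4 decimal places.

Linearized form: ln y = k·ln t + ln C. From the 4 transformed points,
Σln t = 7.4265, Σ(ln t)² = 13.9113, Σln y = 15.3449, Σln t·ln y = 28.6320.
Equations: 13.9113·k + 7.4265·ln C = 28.6320;  7.4265·k + 4·ln C = 15.3449.
Slope k = (n·Σln t·ln y − Σln t·Σln y)/(n·Σ(ln t)² − (Σln t)²) = (4·28.6320 − 7.4265·15.3449)/0.4917 = 1.15500; ln C = (Σln y − k·Σln t)/n = 1.69182.

k = 1.1550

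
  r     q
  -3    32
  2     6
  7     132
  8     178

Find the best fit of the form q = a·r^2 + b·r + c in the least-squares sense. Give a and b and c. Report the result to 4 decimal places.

a = 3.0803, b = -2.2169, c = -2.2690

The normal system XᵀX·[a, b, c]ᵀ = Xᵀq is [[6594, 836, 126]; [836, 126, 14]; [126, 14, 4]]·[a, b, c]ᵀ = [18172, 2264, 348]ᵀ.
Inverting the 3×3 Gram matrix, [a, b, c]ᵀ = [1420/461, -1022/461, -1046/461]ᵀ.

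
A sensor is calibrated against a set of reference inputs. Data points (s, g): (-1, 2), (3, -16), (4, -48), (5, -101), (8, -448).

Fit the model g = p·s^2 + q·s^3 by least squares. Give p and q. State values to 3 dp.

p = 1.014, q = -1.002

Forming AᵀA = [[5059, 37159]; [37159, 282595]] and Aᵀg = [-32107, -245507]ᵀ gives AᵀA·[p, q]ᵀ = Aᵀg.
det = 5059·282595 − 37159² = 48856824.
p = ((-32107)·282595 − 37159·(-245507))/48856824 = 12379237/12214206; q = (5059·(-245507) − 37159·(-32107))/48856824 = -12238975/12214206.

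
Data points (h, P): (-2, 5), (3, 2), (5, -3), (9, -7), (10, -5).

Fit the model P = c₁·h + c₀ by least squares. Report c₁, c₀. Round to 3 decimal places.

c₁ = -0.979, c₀ = 3.294

Compute the Gram sums: Σh·h = 219, Σh = 25, Σ1 = 5.
And Σh·P = -132, ΣP = -8.
So MᵀM·[c₁, c₀]ᵀ = MᵀP: [[219, 25]; [25, 5]]·[c₁, c₀]ᵀ = [-132, -8]ᵀ.
Eliminating c₀: 5·(row 1) − 25·(row 2) gives 470·c₁ = 5·(-132) − 25·(-8) = -460, so c₁ = -46/47.
Then c₀ = ((-8) − 25·(-46/47))/5 = 774/235.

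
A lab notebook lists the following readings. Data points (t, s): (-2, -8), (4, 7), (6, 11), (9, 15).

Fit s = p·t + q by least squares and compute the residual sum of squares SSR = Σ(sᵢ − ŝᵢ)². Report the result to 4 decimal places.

SSR = 5.4286

With design matrix M, MᵀM = [[137, 17]; [17, 4]] and Mᵀs = [245, 25]ᵀ.
det = 137·4 − 17² = 259.
p = (245·4 − 17·25)/259 = 15/7; q = (137·25 − 17·245)/259 = -20/7.
Residuals: -6/7, 9/7, 1, -10/7; SSR = 38/7.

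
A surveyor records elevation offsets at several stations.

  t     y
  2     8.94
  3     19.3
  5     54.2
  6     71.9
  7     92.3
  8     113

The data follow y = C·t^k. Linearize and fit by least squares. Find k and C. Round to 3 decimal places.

Taking logs, ln y = k·ln t + ln C, so regress ln y on ln t.
Sums: Σln t = 9.2183, Σ(ln t)² = 15.5987, Σln y = 22.6710, Σln t·ln y = 37.4923.
Normal system: [[15.5987, 9.2183]; [9.2183, 6]]·[k, ln C]ᵀ = [37.4923, 22.6710]ᵀ.
Solving (det = 8.6152): k = 1.85312, ln C = 0.93140, so C = exp(0.93140) = 2.53805.

k = 1.853, C = 2.538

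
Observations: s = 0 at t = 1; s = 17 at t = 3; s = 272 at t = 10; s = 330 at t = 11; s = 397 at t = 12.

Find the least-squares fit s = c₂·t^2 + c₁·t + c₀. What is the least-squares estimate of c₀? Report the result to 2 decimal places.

XᵀX·[c₂, c₁, c₀]ᵀ = Xᵀs reads: 45459·c₂ + 4087·c₁ + 375·c₀ = 124451;  4087·c₂ + 375·c₁ + 37·c₀ = 11165;  375·c₂ + 37·c₁ + 5·c₀ = 1016.
(Σt^2·t^2 = 45459, Σt^2·t = 4087, Σt^2 = 375, Σt·t = 375, Σt = 37, Σ1 = 5, Σt^2·s = 124451, Σt·s = 11165, Σs = 1016.)
Row-reducing yields c₂ = 246655/82142, c₁ = -237869/82142, c₀ = -23820/41071.

c₀ = -0.58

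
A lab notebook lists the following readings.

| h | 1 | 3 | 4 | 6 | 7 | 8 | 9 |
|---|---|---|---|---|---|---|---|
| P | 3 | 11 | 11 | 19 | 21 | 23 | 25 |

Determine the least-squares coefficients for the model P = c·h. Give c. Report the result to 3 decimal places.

c = 2.930

Compute the Gram sums: Σh·h = 256.
Right-hand side: Σh·P = 750.
XᵀX·[c]ᵀ = XᵀP becomes [[256]]·[c]ᵀ = [750]ᵀ.
Hence c = 750 / 256 ≈ 2.92969.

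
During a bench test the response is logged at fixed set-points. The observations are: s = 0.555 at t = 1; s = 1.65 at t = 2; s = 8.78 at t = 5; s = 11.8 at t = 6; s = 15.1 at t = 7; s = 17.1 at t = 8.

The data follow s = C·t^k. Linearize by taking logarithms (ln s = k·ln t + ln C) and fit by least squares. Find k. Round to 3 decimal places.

With ln sᵢ as the transformed response and ln tᵢ as the regressor:
Over the data: Σln t = 8.1197, Σ(ln t)² = 14.3918, Σln s = 10.1063, Σln t·ln s = 19.4521.
Normal system: [[14.3918, 8.1197]; [8.1197, 6]]·[k, ln C]ᵀ = [19.4521, 10.1063]ᵀ.
Δ = 14.3918·6 − (8.1197)² = 20.4213; k = (19.4521·6 − 8.1197·10.1063)/20.4213 = 1.69686, ln C = (14.3918·10.1063 − 8.1197·19.4521)/20.4213 = -0.61194.

k = 1.697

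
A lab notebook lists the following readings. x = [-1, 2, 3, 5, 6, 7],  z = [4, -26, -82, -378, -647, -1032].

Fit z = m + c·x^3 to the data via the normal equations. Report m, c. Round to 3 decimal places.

Normal-equation sums: Σ1 = 6, Σx^3 = 718, Σx^3·x^3 = 180724.
Moment sums: Σz = -2161, Σx^3·z = -543404.
MᵀM·[m, c]ᵀ = Mᵀz becomes [[6, 718]; [718, 180724]]·[m, c]ᵀ = [-2161, -543404]ᵀ.
Eliminating c: 180724·(row 1) − 718·(row 2) gives 568820·m = 180724·(-2161) − 718·(-543404) = -380492, so m = -13589/20315.
Then c = ((-543404) − 718·(-13589/20315))/180724 = -122059/40630.

m = -0.669, c = -3.004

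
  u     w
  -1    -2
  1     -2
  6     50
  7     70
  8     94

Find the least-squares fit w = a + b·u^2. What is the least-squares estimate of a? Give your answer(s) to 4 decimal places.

a = -3.7463

Compute the Gram sums: Σ1 = 5, Σu^2 = 151, Σu^2·u^2 = 7795.
For Xᵀw: Σw = 210, Σu^2·w = 11242.
Normal equations: [[5, 151]; [151, 7795]]·[a, b]ᵀ = [210, 11242]ᵀ.
Determinant 5·7795 − 151² = 16174.
a = (210·7795 − 151·11242)/16174 = -30296/8087; b = (5·11242 − 151·210)/16174 = 12250/8087.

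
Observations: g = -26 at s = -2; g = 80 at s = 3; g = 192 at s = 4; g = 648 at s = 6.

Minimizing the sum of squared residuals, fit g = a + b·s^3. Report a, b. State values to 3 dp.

Sums needed: Σ1 = 4, Σs^3 = 299, Σs^3·s^3 = 51545.
For Aᵀg: Σg = 894, Σs^3·g = 154624.
Δ = 4·51545 − 299² = 116779.
a = (894·51545 − 299·154624)/116779 = -11642/8983; b = (4·154624 − 299·894)/116779 = 351190/116779.

a = -1.296, b = 3.007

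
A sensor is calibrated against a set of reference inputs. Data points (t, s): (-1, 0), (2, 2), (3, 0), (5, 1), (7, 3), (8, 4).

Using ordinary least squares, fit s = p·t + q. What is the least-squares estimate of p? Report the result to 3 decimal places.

From the data, Σt·t = 152, Σt = 24, Σ1 = 6.
For Xᵀs: Σt·s = 62, Σs = 10.
Determinant 152·6 − 24² = 336.
p = (62·6 − 24·10)/336 = 11/28; q = (152·10 − 24·62)/336 = 2/21.

p = 0.393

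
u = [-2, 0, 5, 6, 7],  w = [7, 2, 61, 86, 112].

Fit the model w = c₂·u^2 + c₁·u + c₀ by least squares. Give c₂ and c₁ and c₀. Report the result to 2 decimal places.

From the data, Σu^2·u^2 = 4338, Σu^2·u = 676, Σu^2 = 114, Σu·u = 114, Σu = 16, Σ1 = 5.
For Xᵀw: Σu^2·w = 10137, Σu·w = 1591, Σw = 268.
So XᵀX·[c₂, c₁, c₀]ᵀ = Xᵀw: [[4338, 676, 114]; [676, 114, 16]; [114, 16, 5]]·[c₂, c₁, c₀]ᵀ = [10137, 1591, 268]ᵀ.
Solving the 3×3 system (Gaussian elimination) gives c₂ = 61591/30878, c₁ = 55395/30878, c₀ = 36761/15439.

c₂ = 1.99, c₁ = 1.79, c₀ = 2.38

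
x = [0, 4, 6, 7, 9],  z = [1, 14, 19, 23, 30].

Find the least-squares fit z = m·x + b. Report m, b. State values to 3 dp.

m = 3.175, b = 0.889

Entries of MᵀM: Σx·x = 182, Σx = 26, Σ1 = 5.
And Σx·z = 601, Σz = 87.
So MᵀM·[m, b]ᵀ = Mᵀz: [[182, 26]; [26, 5]]·[m, b]ᵀ = [601, 87]ᵀ.
Determinant 182·5 − 26² = 234.
m = (601·5 − 26·87)/234 = 743/234; b = (182·87 − 26·601)/234 = 8/9.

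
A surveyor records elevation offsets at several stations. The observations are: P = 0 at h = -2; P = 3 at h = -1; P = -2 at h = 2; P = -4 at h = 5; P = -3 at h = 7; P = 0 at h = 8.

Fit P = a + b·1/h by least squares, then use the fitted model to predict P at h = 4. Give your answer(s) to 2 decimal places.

P̂ = -2.28

Compute the Gram sums: Σ1 = 6, Σ1/h = -149/280, Σ1/h·1/h = 123561/78400.
Right-hand side: ΣP = -6, Σ1/h·P = -183/35.
Determinant 6·(123561/78400) − (-149/280)² = 143833/15680.
a = ((-6)·(123561/78400) − (-149/280)·(-183/35))/(143833/15680) = -959502/719165; b = (6·(-183/35) − (-149/280)·(-6))/(143833/15680) = -541968/143833.
At h = 4: P̂ = (-959502/719165)·(1) + (-541968/143833)·(1/4) = -1636962/719165.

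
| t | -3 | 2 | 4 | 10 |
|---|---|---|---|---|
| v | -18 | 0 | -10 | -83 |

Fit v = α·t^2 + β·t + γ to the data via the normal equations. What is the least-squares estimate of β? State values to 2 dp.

β = 2.31

With design matrix M, MᵀM = [[10353, 1045, 129]; [1045, 129, 13]; [129, 13, 4]] and Mᵀv = [-8622, -816, -111]ᵀ.
Inverting the 3×3 Gram matrix, [α, β, γ]ᵀ = [-305085/291316, 671877/291316, -107157/72829]ᵀ.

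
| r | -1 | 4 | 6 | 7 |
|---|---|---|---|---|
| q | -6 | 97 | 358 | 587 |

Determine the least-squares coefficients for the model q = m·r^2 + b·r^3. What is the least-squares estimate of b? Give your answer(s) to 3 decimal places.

Setting ∂/∂m … = 0 gives: 3954·m + 25606·b = 43197;  25606·m + 168402·b = 284883.
(Σr^2·r^2 = 3954, Σr^2·r^3 = 25606, Σr^3·r^3 = 168402, Σr^2·q = 43197, Σr^3·q = 284883.)
Determinant 3954·168402 − 25606² = 10194272.
m = (43197·168402 − 25606·284883)/10194272 = -2531613/1274284; b = (3954·284883 − 25606·43197)/10194272 = 2540625/1274284.

b = 1.994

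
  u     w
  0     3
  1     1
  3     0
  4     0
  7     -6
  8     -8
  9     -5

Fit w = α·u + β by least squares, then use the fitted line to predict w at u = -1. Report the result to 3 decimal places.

Sums needed: Σu·u = 220, Σu = 32, Σ1 = 7.
And Σu·w = -150, Σw = -15.
det = 220·7 − 32² = 516.
α = ((-150)·7 − 32·(-15))/516 = -95/86; β = (220·(-15) − 32·(-150))/516 = 125/43.
At u = -1: ŵ = (-95/86)·(-1) + (125/43)·(1) = 345/86.

ŵ = 4.012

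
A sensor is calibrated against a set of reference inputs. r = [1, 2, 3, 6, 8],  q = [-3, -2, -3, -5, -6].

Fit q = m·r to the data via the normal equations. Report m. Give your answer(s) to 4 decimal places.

m = -0.8246

Setting ∂/∂m … = 0 gives: 114·m = -94.
m = (-94)/114 = -0.824561.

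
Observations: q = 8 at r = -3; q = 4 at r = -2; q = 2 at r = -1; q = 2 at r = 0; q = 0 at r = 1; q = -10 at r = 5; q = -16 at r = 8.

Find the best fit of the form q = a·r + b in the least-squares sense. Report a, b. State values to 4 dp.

a = -2.1145, b = 0.9880

Setting ∂/∂a … = 0 gives: 104·a + 8·b = -212;  8·a + 7·b = -10.
Determinant 104·7 − 8² = 664.
a = ((-212)·7 − 8·(-10))/664 = -351/166; b = (104·(-10) − 8·(-212))/664 = 82/83.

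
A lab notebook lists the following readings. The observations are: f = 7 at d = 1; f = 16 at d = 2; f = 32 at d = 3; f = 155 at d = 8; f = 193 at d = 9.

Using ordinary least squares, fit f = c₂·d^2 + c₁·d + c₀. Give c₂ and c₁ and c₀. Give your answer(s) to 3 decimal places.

The normal system MᵀM·[c₂, c₁, c₀]ᵀ = Mᵀf is [[10755, 1277, 159]; [1277, 159, 23]; [159, 23, 5]]·[c₂, c₁, c₀]ᵀ = [25912, 3112, 403]ᵀ.
Solving the 3×3 system (Gaussian elimination) gives c₂ = 25663/13742, c₁ = 61813/13742, c₀ = 3591/6871.

c₂ = 1.867, c₁ = 4.498, c₀ = 0.523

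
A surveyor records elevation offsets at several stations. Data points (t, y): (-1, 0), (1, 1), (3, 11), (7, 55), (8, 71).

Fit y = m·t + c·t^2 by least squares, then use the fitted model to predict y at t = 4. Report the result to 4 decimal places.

ŷ = 18.8936

The normal equations are: 124·m + 882·c = 987;  882·m + 6580·c = 7339.
(Σt·t = 124, Σt·t^2 = 882, Σt^2·t^2 = 6580, Σt·y = 987, Σt^2·y = 7339.)
Eliminating c: 6580·(row 1) − 882·(row 2) gives 37996·m = 6580·987 − 882·7339 = 21462, so m = 1533/2714.
Then c = (7339 − 882·(1533/2714))/6580 = 19751/18998.
At t = 4: ŷ = (1533/2714)·(4) + (19751/18998)·(16) = 179470/9499.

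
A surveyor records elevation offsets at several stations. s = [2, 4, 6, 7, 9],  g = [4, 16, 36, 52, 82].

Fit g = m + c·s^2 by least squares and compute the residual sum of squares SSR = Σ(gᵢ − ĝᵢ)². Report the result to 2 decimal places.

Compute the Gram sums: Σ1 = 5, Σs^2 = 186, Σs^2·s^2 = 10530.
Moment sums: Σg = 190, Σs^2·g = 10758.
Normal equations: [[5, 186]; [186, 10530]]·[m, c]ᵀ = [190, 10758]ᵀ.
Δ = 5·10530 − 186² = 18054.
m = (190·10530 − 186·10758)/18054 = -16/1003; c = (5·10758 − 186·190)/18054 = 1025/1003.
Residuals: -72/1003, -336/1003, -776/1003, 33/17, -763/1003; SSR = 5078/1003.

SSR = 5.06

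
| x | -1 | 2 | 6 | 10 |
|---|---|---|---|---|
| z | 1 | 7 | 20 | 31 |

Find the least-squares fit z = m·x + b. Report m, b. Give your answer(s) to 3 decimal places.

m = 2.796, b = 2.865

Normal-equation sums: Σx·x = 141, Σx = 17, Σ1 = 4.
Right-hand side: Σx·z = 443, Σz = 59.
So MᵀM·[m, b]ᵀ = Mᵀz: [[141, 17]; [17, 4]]·[m, b]ᵀ = [443, 59]ᵀ.
Determinant 141·4 − 17² = 275.
m = (443·4 − 17·59)/275 = 769/275; b = (141·59 − 17·443)/275 = 788/275.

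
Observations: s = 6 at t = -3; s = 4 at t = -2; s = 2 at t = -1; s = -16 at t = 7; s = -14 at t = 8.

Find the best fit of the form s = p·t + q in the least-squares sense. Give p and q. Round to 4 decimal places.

p = -1.9819, q = -0.0325

Forming MᵀM = [[127, 9]; [9, 5]] and Mᵀs = [-252, -18]ᵀ gives MᵀM·[p, q]ᵀ = Mᵀs.
Eliminating q: 5·(row 1) − 9·(row 2) gives 554·p = 5·(-252) − 9·(-18) = -1098, so p = -549/277.
Then q = ((-18) − 9·(-549/277))/5 = -9/277.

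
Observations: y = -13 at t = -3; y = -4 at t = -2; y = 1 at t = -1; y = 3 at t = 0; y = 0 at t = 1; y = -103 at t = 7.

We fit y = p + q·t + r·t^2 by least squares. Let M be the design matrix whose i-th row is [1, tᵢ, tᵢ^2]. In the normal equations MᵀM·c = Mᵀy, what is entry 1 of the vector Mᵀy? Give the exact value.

-116

Entry 1 ↔ basis 1, so (Mᵀy)_{1} = Σᵢ yᵢ = (1)·(-13) + (1)·(-4) + (1)·(1) + (1)·(3) + (1)·(0) + (1)·(-103) = -116.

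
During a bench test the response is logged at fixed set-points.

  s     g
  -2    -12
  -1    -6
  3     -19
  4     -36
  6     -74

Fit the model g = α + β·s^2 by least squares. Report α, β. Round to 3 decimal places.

From the data, Σ1 = 5, Σs^2 = 66, Σs^2·s^2 = 1650.
For Aᵀg: Σg = -147, Σs^2·g = -3465.
AᵀA·[α, β]ᵀ = Aᵀg becomes [[5, 66]; [66, 1650]]·[α, β]ᵀ = [-147, -3465]ᵀ.
Eliminating β: 1650·(row 1) − 66·(row 2) gives 3894·α = 1650·(-147) − 66·(-3465) = -13860, so α = -210/59.
Then β = ((-3465) − 66·(-210/59))/1650 = -231/118.

α = -3.559, β = -1.958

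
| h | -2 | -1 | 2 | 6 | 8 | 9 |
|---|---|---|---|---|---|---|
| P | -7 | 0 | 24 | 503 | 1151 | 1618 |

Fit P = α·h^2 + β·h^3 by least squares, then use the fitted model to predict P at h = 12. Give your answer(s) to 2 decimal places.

P̂ = 3738.82

Compute the Gram sums: Σh^2·h^2 = 11986, Σh^2·h^3 = 99592, Σh^3·h^3 = 840370.
For AᵀP: Σh^2·P = 222898, Σh^3·P = 1877730.
So AᵀA·[α, β]ᵀ = AᵀP: [[11986, 99592]; [99592, 840370]]·[α, β]ᵀ = [222898, 1877730]ᵀ.
Eliminating β: 840370·(row 1) − 99592·(row 2) gives 154108356·α = 840370·222898 − 99592·1877730 = 309906100, so α = 77476525/38527089.
Then β = (1877730 − 99592·(77476525/38527089))/840370 = 76903541/38527089.
At h = 12: P̂ = (77476525/38527089)·(144) + (76903541/38527089)·(1728) = 48015312816/12842363.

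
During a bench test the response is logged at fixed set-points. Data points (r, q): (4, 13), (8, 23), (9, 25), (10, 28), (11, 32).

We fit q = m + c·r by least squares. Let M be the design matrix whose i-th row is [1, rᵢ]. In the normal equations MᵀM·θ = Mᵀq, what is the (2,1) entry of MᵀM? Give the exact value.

42

Row 2 ↔ basis r, column 1 ↔ basis 1, so (MᵀM)_{2,1} = Σᵢ r = (4)·(1) + (8)·(1) + (9)·(1) + (10)·(1) + (11)·(1) = 42.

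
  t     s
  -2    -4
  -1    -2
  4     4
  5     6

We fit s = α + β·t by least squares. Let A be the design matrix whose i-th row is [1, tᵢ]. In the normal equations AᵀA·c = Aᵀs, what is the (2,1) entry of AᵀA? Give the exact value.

6

Row 2 ↔ basis t, column 1 ↔ basis 1, so (AᵀA)_{2,1} = Σᵢ t = (-2)·(1) + (-1)·(1) + (4)·(1) + (5)·(1) = 6.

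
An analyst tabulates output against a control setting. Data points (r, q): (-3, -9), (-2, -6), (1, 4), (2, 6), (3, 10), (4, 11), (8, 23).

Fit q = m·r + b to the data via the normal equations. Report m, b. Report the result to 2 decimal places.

Forming AᵀA = [[107, 13]; [13, 7]] and Aᵀq = [313, 39]ᵀ gives AᵀA·[m, b]ᵀ = Aᵀq.
Δ = 107·7 − 13² = 580.
m = (313·7 − 13·39)/580 = 421/145; b = (107·39 − 13·313)/580 = 26/145.

m = 2.90, b = 0.18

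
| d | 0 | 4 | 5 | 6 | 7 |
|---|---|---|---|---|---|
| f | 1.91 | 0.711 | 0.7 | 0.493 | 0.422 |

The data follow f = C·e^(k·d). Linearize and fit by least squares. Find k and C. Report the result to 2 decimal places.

Taking logs, ln f = k·d + ln C, so regress ln f on d.
Σd = 22.0000, Σ(d)² = 126.0000, Σln f = -1.6207, Σd·ln f = -13.4304.
Equations: 126.0000·k + 22.0000·ln C = -13.4304;  22.0000·k + 5·ln C = -1.6207.
Δ = 126.0000·5 − (22.0000)² = 146.0000; k = (-13.4304·5 − 22.0000·-1.6207)/146.0000 = -0.21574, ln C = (126.0000·-1.6207 − 22.0000·-13.4304)/146.0000 = 0.62512, so C = exp(0.62512) = 1.86847.

k = -0.22, C = 1.87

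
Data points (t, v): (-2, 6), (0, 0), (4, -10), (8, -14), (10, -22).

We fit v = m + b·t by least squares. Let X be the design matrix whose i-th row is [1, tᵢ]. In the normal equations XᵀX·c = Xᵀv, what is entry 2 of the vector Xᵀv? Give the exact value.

Entry 2 ↔ basis t, so (Xᵀv)_{2} = Σᵢ (t)·vᵢ = (-2)·(6) + (0)·(0) + (4)·(-10) + (8)·(-14) + (10)·(-22) = -384.

-384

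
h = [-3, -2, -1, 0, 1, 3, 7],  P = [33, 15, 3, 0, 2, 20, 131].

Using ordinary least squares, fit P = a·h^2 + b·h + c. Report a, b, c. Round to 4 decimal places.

a = 2.9618, b = -1.9656, c = -0.3401

From the data, Σh^2·h^2 = 2581, Σh^2·h = 335, Σh^2 = 73, Σh·h = 73, Σh = 5, Σ1 = 7.
And Σh^2·P = 6961, Σh·P = 847, ΣP = 204.
Row-reducing yields a = 4105/1386, b = -743/378, c = -101/297.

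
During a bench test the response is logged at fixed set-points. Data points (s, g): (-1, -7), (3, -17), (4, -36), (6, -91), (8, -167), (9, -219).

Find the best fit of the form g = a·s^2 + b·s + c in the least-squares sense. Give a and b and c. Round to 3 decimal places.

From the data, Σs^2·s^2 = 12291, Σs^2·s = 1547, Σs^2 = 207, Σs·s = 207, Σs = 29, Σ1 = 6.
Right-hand side: Σs^2·g = -32439, Σs·g = -4041, Σg = -537.
Solving the 3×3 system (Gaussian elimination) gives a = -139853/45496, b = 159579/45496, c = -9131/22748.

a = -3.074, b = 3.508, c = -0.401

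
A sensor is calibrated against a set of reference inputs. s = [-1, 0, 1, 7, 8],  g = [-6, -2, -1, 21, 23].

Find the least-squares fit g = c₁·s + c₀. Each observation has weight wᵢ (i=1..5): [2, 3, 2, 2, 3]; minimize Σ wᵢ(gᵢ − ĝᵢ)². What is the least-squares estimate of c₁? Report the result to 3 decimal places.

c₁ = 3.270

Sums needed: Σwᵢ·s·s = 294, Σwᵢ·s = 38, Σwᵢ·1 = 12.
For MᵀWg: Σwᵢ·s·g = 856, Σwᵢ·g = 91.
Δ = 294·12 − 38² = 2084.
c₁ = (856·12 − 38·91)/2084 = 3407/1042; c₀ = (294·91 − 38·856)/2084 = -2887/1042.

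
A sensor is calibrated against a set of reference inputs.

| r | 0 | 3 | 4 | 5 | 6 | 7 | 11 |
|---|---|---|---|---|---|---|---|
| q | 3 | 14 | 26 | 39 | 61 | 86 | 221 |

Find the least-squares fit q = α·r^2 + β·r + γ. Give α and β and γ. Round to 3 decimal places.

AᵀA·[α, β, γ]ᵀ = Aᵀq reads: 19300·α + 2106·β + 256·γ = 34668;  2106·α + 256·β + 36·γ = 3740;  256·α + 36·β + 7·γ = 450.
Inverting the 3×3 Gram matrix, [α, β, γ]ᵀ = [96174/47227, -121234/47227, 142290/47227]ᵀ.

α = 2.036, β = -2.567, γ = 3.013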